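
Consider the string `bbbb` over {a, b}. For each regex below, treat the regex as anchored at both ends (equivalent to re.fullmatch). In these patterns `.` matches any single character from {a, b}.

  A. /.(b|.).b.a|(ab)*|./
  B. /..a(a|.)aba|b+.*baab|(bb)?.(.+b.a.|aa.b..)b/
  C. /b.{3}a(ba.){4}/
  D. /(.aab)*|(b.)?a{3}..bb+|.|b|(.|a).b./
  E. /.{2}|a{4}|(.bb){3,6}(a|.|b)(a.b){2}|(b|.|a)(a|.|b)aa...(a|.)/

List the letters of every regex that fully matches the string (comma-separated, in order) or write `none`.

D

A → no match
B → no match
C → no match
D → match
E → no match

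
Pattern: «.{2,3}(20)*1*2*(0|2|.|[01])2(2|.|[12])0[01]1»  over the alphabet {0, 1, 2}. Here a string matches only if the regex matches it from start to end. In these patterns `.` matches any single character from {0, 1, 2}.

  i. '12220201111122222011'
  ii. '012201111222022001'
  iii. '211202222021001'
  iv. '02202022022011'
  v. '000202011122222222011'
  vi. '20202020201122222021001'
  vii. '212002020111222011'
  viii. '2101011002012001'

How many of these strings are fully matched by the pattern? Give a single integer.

6

i → match
ii → match
iii → match
iv → match
v → match
vi → match
vii → no match
viii → no match
Total matched: 6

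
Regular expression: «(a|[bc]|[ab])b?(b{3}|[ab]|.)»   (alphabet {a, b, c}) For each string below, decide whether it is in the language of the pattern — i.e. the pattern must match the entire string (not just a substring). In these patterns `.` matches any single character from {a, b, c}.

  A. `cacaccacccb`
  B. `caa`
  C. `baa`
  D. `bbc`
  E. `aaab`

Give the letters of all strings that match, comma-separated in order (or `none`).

A → no match
B → no match
C → no match
D → match
E → no match

D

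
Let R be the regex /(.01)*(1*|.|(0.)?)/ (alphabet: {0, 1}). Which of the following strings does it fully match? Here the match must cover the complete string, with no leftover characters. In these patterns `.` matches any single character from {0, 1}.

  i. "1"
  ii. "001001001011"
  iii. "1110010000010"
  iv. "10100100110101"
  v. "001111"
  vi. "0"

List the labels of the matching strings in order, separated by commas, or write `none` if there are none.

i, iv, v, vi

i → match
ii → no match
iii → no match
iv → match
v → match
vi → match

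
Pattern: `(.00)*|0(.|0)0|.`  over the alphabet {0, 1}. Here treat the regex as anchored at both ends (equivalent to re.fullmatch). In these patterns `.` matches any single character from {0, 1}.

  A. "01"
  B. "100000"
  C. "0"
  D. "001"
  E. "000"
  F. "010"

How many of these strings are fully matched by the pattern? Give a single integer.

4

A → no match
B → match
C → match
D → no match
E → match
F → match
Total matched: 4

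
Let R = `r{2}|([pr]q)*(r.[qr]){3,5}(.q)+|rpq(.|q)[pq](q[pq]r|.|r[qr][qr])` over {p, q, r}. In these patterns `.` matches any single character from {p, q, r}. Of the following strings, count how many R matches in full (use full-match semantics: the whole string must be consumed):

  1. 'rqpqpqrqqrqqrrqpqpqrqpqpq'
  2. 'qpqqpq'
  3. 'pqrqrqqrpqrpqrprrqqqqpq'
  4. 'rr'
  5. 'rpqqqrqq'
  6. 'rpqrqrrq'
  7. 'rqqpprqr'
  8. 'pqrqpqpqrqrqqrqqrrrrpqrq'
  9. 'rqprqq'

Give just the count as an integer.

6

1 → match
2 → no match
3 → match
4 → match
5 → match
6 → match
7 → no match
8 → match
9 → no match
Total matched: 6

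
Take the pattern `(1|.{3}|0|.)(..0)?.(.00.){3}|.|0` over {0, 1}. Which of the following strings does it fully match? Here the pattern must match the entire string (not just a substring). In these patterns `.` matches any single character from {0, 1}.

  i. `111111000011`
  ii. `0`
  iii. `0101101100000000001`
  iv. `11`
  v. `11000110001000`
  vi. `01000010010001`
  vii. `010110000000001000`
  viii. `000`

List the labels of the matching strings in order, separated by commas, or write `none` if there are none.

i. `111111000011` → no match
ii. `0` → match
iii → match
iv. `11` → no match
v → match
vi → match
vii → no match
viii. `000` → no match

ii, iii, v, vi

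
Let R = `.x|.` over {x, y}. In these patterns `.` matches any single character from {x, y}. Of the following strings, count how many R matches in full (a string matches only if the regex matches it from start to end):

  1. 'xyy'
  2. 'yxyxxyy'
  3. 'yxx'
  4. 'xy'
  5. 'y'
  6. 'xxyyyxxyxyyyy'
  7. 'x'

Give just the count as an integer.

1 → no match
2 → no match
3 → no match
4 → no match
5 → match
6 → no match
7 → match
Total matched: 2

2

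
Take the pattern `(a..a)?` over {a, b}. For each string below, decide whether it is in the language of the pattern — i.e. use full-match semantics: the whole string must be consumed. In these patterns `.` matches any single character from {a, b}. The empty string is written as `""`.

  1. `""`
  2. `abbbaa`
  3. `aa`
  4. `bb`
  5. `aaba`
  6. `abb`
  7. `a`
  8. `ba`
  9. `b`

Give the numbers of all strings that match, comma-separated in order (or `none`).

1, 5

1 → match
2 → no match
3 → no match
4 → no match
5 → match
6 → no match
7 → no match
8 → no match
9 → no match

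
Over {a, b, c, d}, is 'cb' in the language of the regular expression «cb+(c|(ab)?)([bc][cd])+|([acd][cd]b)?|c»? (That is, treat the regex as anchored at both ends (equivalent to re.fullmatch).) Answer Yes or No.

No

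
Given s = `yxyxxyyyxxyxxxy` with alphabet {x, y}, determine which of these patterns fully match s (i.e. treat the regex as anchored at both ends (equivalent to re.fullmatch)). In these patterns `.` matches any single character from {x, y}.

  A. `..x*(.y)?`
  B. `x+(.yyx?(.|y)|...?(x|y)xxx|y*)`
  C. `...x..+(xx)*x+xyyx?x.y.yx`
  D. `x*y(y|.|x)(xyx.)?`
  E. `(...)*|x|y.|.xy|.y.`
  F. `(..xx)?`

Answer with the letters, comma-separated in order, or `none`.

A → no match
B → no match — must start with `x`
C → no match — must end with `yx`
D → no match
E → match
F → no match

E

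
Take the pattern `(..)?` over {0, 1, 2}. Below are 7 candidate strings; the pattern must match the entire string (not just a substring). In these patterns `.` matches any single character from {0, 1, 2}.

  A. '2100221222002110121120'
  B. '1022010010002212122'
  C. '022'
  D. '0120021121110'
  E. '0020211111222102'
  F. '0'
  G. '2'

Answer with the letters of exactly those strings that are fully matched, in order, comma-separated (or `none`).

A → no match
B → no match
C → no match
D → no match
E → no match
F → no match
G → no match

none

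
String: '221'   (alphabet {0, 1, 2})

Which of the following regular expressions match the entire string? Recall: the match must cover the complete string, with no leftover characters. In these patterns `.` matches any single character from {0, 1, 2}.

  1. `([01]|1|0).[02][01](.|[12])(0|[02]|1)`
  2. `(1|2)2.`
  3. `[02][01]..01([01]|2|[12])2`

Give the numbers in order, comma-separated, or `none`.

1 → no match
2 → match
3 → no match — must end with '2'

2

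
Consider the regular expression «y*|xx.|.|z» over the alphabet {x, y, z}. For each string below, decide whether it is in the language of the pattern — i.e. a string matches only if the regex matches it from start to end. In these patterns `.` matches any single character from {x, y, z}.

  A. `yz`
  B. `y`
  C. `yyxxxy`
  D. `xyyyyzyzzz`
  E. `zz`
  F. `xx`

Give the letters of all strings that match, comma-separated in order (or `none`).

A → no match
B → match
C → no match
D → no match
E → no match
F → no match

B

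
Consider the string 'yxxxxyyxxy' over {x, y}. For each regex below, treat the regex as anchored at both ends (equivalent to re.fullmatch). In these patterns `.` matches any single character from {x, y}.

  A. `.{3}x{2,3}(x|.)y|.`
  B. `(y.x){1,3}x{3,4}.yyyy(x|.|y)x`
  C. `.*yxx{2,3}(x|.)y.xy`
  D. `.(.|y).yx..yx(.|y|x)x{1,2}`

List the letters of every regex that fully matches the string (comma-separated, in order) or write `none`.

C

A → no match
B → no match — must end with 'x'
C → match
D → no match — must end with 'x'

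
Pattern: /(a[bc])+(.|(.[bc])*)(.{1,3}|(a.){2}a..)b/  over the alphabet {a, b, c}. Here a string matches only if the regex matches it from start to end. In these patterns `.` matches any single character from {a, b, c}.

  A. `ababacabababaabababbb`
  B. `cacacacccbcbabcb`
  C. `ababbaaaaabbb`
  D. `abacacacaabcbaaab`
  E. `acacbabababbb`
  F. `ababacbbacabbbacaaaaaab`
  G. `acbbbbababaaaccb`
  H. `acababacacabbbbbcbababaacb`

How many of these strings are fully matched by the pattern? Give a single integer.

A → match
B → no match — must start with `a`
C → match
D → no match
E → match
F → no match
G → match
H → match
Total matched: 5

5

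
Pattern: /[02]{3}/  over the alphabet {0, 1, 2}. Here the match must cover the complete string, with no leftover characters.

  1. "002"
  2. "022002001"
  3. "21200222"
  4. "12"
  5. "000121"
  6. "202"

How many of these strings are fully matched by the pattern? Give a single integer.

2

1 → match
2 → no match
3 → no match
4 → no match
5 → no match
6 → match
Total matched: 2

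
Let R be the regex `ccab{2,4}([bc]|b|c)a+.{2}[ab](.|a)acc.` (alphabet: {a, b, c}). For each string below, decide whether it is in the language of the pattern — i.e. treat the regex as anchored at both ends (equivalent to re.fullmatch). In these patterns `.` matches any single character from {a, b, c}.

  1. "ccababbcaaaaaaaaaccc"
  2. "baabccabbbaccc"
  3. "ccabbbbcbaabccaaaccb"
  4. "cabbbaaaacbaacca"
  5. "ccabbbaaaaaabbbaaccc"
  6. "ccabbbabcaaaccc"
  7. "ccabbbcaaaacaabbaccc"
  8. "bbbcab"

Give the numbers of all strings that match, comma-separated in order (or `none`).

1 → no match
2 → no match — must start with "ccab"
3 → no match
4 → no match — must start with "ccab"
5 → match
6 → match
7 → no match
8. "bbbcab" → no match — must start with "ccab"

5, 6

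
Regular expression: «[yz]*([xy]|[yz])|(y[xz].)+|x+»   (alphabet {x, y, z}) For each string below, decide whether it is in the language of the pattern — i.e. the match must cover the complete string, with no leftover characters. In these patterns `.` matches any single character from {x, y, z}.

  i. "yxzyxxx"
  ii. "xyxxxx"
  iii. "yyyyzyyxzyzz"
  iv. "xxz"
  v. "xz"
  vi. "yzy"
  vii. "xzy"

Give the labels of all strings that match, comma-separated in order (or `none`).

vi

i → no match
ii → no match
iii → no match
iv → no match
v → no match
vi → match
vii → no match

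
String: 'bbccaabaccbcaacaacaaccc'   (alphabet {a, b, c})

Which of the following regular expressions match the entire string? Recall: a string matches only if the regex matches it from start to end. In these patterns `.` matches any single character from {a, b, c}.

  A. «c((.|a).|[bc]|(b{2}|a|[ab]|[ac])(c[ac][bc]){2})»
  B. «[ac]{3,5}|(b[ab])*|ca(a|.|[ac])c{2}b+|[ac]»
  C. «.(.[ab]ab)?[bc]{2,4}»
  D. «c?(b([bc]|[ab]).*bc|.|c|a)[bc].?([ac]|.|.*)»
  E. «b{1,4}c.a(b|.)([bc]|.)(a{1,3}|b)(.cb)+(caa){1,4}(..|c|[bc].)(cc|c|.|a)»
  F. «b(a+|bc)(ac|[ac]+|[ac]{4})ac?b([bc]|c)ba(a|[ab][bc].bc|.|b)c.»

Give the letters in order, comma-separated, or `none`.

A → no match — must start with 'c'
B → no match
C → no match
D → match
E → match
F → no match

D, E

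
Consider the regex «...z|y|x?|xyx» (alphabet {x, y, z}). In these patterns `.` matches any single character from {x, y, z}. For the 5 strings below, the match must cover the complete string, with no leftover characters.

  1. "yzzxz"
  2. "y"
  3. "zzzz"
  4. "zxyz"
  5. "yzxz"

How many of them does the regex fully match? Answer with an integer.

1 → no match
2 → match
3 → match
4 → match
5 → match
Total matched: 4

4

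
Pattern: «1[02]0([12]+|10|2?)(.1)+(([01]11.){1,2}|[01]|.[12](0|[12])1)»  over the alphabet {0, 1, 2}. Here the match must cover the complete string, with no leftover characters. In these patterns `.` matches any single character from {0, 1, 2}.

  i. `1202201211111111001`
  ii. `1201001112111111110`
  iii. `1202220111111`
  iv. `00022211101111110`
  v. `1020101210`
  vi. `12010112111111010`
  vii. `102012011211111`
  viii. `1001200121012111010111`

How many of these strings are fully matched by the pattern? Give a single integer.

i → no match
ii → match
iii → match
iv → no match — must start with `1`
v → no match
vi → no match
vii → no match
viii → no match
Total matched: 2

2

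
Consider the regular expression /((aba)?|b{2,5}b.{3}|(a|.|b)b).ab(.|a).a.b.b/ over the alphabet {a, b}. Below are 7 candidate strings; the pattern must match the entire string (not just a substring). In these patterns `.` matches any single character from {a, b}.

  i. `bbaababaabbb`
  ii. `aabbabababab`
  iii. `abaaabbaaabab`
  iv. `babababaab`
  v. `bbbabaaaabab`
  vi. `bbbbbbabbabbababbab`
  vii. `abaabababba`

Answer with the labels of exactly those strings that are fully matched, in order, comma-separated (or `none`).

i. `bbaababaabbb` → match
ii. `aabbabababab` → no match
iii → match
iv. `babababaab` → no match
v. `bbbabaaaabab` → match
vi → no match
vii. `abaabababba` → no match — must end with `b`

i, iii, v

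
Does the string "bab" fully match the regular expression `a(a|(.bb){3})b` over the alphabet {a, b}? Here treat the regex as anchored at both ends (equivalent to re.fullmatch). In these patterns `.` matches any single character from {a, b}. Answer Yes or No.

Every match must start with "a", but "bab" does not.

No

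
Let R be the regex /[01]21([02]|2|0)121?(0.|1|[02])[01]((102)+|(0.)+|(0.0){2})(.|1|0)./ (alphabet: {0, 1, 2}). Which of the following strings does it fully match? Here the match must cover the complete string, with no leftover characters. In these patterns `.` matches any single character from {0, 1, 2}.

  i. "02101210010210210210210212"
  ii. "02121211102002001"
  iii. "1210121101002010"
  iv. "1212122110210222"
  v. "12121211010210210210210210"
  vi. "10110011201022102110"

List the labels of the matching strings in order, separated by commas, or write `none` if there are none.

i → match
ii → match
iii → match
iv → match
v → match
vi → no match

i, ii, iii, iv, v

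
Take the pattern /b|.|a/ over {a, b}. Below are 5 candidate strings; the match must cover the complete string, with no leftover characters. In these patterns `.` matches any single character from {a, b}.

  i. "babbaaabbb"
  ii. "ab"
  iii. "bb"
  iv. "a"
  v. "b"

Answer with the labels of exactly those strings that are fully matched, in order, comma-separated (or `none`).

iv, v

i → no match
ii → no match
iii → no match
iv → match
v → match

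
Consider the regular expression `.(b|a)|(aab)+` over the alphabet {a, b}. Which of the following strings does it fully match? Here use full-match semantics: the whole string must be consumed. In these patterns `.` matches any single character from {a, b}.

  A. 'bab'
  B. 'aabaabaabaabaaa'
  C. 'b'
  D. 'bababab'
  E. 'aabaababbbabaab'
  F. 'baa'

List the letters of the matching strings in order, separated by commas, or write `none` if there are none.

A. 'bab' → no match
B → no match
C. 'b' → no match
D. 'bababab' → no match
E → no match
F. 'baa' → no match

none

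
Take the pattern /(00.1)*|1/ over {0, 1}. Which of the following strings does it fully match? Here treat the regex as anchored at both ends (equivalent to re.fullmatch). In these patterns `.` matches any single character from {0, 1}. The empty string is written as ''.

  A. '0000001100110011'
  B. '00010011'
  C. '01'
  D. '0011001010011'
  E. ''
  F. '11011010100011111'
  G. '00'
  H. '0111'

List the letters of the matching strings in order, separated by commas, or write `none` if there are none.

A → no match
B. '00010011' → match
C. '01' → no match
D → no match
E. '' → match
F → no match
G. '00' → no match
H. '0111' → no match

B, E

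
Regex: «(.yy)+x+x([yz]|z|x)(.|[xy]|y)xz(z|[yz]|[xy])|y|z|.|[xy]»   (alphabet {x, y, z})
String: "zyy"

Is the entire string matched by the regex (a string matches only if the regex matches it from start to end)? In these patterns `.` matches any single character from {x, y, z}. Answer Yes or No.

No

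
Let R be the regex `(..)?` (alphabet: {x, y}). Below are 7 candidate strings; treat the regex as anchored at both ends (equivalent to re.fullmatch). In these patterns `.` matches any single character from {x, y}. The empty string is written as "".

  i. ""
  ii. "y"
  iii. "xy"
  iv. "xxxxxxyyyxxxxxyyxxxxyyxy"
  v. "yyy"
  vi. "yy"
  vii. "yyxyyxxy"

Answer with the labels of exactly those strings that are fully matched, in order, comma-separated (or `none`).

i, iii, vi

i → match
ii → no match
iii → match
iv → no match
v → no match
vi → match
vii → no match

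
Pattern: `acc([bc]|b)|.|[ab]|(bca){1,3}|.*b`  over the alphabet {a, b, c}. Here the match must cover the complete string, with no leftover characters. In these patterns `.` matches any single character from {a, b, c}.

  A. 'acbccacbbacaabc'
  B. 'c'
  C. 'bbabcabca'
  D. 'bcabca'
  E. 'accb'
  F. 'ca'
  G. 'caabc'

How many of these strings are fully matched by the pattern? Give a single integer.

3

A → no match
B → match
C → no match
D → match
E → match
F → no match
G → no match
Total matched: 3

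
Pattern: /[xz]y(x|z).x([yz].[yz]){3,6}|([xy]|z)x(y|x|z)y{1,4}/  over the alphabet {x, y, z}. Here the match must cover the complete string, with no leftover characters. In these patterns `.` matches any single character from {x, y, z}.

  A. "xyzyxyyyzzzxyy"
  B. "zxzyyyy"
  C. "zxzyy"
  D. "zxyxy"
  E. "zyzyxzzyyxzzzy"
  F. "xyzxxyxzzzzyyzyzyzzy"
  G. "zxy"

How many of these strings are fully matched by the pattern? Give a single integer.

4

A → no match
B. "zxzyyyy" → match
C. "zxzyy" → match
D. "zxyxy" → no match
E → match
F → match
G. "zxy" → no match
Total matched: 4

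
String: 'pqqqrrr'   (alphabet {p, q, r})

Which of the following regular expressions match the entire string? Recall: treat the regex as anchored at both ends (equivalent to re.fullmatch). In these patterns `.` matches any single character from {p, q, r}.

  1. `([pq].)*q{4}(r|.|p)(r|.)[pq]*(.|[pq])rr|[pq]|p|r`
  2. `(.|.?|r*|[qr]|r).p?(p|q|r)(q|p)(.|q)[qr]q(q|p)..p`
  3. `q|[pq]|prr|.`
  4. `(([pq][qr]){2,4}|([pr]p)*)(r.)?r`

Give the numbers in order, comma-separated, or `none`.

1 → no match
2 → no match — must end with 'p'
3 → no match
4 → match

4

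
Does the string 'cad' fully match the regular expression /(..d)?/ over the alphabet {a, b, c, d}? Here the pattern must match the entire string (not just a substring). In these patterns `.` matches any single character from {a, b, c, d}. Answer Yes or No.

Yes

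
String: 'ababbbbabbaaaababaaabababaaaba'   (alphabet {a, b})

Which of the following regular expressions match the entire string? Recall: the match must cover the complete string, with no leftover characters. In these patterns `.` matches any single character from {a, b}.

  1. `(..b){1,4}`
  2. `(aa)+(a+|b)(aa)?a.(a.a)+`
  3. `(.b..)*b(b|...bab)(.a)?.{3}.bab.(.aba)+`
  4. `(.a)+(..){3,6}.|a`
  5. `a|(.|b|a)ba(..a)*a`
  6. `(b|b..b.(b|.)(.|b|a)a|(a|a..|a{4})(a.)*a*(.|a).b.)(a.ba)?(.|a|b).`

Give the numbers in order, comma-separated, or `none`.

1 → no match — must end with 'b'
2 → no match — must start with 'aa'
3 → match
4 → no match
5 → no match
6 → no match

3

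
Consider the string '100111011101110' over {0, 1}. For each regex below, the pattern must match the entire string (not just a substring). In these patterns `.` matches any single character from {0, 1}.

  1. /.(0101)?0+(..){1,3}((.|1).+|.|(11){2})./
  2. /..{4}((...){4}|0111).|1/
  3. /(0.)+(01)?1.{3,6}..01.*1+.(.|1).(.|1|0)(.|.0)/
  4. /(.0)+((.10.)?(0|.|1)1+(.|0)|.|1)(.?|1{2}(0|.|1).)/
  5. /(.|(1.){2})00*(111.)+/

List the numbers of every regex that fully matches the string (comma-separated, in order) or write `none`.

1, 5

1 → match
2 → no match
3 → no match — must start with '0'
4 → no match
5 → match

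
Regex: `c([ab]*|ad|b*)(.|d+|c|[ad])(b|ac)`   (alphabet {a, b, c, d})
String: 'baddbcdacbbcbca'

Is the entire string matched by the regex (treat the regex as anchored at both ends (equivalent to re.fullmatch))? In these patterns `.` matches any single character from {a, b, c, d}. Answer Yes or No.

Every match must start with 'c', but 'baddbcdacbbcbca' does not.

No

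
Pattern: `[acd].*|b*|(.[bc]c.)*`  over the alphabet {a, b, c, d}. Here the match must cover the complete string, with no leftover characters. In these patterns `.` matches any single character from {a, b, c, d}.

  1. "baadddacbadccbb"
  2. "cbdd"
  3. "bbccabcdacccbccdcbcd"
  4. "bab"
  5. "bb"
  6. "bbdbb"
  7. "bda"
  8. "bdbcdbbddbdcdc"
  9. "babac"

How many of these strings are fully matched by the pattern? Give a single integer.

1 → no match
2 → match
3 → match
4 → no match
5 → match
6 → no match
7 → no match
8 → no match
9 → no match
Total matched: 3

3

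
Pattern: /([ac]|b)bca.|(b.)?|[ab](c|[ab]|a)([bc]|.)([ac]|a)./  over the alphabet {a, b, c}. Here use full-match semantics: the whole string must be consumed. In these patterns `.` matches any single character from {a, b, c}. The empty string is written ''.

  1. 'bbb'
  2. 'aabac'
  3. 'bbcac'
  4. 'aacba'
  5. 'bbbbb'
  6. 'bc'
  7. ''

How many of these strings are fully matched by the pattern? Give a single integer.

1 → no match
2 → match
3 → match
4 → no match
5 → no match
6 → match
7 → match
Total matched: 4

4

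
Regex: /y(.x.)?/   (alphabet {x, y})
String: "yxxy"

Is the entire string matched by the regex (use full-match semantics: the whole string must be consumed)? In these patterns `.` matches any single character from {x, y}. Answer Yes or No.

Yes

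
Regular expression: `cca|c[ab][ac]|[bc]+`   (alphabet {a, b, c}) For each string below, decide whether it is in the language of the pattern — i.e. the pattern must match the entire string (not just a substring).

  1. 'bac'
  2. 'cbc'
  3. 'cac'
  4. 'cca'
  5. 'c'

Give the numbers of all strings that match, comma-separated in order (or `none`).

2, 3, 4, 5

1 → no match
2 → match
3 → match
4 → match
5 → match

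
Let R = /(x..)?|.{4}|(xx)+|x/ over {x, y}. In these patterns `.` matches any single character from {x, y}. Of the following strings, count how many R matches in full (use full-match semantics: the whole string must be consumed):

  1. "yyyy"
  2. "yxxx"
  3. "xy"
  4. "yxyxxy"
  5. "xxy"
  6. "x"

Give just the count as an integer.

1 → match
2 → match
3 → no match
4 → no match
5 → match
6 → match
Total matched: 4

4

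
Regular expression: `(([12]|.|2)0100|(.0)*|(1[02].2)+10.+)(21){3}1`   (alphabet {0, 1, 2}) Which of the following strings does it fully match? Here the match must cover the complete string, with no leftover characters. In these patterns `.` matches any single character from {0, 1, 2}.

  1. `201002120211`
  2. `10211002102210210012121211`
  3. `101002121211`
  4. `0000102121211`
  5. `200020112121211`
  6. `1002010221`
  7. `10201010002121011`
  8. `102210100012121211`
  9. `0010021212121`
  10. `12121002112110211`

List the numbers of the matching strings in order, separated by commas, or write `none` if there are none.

3, 4, 8

1 → no match
2 → no match
3 → match
4 → match
5 → no match
6 → no match — must end with `211`
7 → no match — must end with `211`
8 → match
9 → no match — must end with `211`
10 → no match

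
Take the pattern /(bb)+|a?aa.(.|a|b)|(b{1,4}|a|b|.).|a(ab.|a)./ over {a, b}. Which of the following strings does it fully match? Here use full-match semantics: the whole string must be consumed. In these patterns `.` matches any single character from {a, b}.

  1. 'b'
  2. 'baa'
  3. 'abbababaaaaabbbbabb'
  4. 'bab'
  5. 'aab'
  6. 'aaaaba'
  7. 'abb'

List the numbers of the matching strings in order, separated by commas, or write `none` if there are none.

5

1 → no match
2 → no match
3 → no match
4 → no match
5 → match
6 → no match
7 → no match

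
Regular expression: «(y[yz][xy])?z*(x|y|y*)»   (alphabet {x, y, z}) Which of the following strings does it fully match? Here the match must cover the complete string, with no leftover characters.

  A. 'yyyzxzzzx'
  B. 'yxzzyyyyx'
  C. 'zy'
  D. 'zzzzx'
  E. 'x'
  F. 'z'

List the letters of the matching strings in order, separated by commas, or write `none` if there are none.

A → no match
B → no match
C → match
D → match
E → match
F → match

C, D, E, F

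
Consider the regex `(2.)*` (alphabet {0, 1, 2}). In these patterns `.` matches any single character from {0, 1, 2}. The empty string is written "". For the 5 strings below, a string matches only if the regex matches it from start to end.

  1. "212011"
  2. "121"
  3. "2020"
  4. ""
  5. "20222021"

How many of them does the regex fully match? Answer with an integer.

3

1 → no match
2 → no match
3 → match
4 → match
5 → match
Total matched: 3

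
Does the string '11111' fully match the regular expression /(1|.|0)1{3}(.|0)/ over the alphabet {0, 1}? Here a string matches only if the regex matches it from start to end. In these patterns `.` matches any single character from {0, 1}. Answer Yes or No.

Yes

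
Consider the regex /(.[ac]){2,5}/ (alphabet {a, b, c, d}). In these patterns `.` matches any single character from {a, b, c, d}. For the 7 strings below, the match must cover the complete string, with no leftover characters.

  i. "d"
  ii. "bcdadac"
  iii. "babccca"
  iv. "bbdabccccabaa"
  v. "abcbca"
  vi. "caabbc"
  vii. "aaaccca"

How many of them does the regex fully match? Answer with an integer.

i → no match
ii → no match
iii → no match
iv → no match
v → no match
vi → no match
vii → no match
Total matched: 0

0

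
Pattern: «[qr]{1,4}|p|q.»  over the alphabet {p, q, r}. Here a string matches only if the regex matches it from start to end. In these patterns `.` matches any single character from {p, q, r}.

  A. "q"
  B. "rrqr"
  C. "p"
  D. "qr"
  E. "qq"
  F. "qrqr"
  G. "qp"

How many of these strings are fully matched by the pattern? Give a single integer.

A → match
B → match
C → match
D → match
E → match
F → match
G → match
Total matched: 7

7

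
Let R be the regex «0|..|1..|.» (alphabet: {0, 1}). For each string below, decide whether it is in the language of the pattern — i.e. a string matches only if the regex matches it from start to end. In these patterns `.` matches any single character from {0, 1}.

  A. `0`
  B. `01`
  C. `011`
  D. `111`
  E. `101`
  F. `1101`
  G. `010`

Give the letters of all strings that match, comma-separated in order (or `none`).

A. `0` → match
B. `01` → match
C. `011` → no match
D. `111` → match
E. `101` → match
F. `1101` → no match
G. `010` → no match

A, B, D, E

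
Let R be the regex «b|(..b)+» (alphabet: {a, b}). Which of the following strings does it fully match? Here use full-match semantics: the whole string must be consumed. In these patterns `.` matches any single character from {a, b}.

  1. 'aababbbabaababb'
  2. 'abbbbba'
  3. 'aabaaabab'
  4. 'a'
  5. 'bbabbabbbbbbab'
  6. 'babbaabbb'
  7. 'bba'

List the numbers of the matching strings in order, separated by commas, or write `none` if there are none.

1 → match
2. 'abbbbba' → no match — must end with 'b'
3. 'aabaaabab' → no match
4. 'a' → no match — must end with 'b'
5 → no match
6. 'babbaabbb' → no match
7. 'bba' → no match — must end with 'b'

1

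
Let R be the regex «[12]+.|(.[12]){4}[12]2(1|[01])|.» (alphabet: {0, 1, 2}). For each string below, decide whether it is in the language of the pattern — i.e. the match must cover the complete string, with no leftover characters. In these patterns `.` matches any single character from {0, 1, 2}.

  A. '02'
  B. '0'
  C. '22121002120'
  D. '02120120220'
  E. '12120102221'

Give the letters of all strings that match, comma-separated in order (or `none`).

A. '02' → no match
B. '0' → match
C. '22121002120' → no match
D. '02120120220' → no match
E. '12120102221' → match

B, E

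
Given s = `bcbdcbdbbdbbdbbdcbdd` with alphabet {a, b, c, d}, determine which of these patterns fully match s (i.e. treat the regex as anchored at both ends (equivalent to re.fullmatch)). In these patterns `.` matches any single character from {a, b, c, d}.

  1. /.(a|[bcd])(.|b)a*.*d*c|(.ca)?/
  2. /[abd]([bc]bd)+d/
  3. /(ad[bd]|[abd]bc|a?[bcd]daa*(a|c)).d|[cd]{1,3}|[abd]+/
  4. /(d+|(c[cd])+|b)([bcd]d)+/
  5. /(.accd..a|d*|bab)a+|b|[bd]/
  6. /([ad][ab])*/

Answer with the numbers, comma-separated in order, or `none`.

1 → no match
2 → match
3 → no match
4 → no match
5 → no match
6 → no match

2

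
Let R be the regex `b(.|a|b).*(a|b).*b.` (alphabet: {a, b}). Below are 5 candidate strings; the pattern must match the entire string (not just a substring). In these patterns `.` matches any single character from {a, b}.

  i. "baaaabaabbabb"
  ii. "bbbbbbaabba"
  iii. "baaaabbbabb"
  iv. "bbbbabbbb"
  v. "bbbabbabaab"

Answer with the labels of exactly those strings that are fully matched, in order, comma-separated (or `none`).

i → match
ii. "bbbbbbaabba" → match
iii. "baaaabbbabb" → match
iv. "bbbbabbbb" → match
v. "bbbabbabaab" → no match

i, ii, iii, iv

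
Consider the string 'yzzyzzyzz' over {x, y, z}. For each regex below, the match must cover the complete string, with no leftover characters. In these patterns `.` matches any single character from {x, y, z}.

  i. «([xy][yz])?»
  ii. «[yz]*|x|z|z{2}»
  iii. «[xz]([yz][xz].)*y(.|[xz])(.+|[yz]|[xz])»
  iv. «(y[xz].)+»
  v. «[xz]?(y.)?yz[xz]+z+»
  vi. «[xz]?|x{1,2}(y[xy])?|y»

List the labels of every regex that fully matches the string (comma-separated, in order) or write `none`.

ii, iv

i → no match
ii → match
iii → no match
iv → match
v → no match
vi → no match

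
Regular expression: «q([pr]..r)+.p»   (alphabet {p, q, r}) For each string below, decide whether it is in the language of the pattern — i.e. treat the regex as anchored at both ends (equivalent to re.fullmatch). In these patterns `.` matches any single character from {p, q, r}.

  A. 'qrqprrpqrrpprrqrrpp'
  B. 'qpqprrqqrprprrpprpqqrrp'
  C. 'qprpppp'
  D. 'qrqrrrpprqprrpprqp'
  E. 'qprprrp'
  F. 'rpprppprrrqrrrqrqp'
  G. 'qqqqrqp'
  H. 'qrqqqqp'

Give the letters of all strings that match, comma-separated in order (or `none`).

A, B, E

A → match
B → match
C → no match
D → no match
E → match
F → no match — must start with 'q'
G → no match
H → no match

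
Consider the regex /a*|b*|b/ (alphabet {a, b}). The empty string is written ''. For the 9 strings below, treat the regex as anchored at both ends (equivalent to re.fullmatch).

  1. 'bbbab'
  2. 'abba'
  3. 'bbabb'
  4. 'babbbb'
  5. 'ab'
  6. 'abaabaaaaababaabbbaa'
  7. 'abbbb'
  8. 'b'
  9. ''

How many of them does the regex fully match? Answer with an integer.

1. 'bbbab' → no match
2. 'abba' → no match
3. 'bbabb' → no match
4. 'babbbb' → no match
5. 'ab' → no match
6 → no match
7. 'abbbb' → no match
8. 'b' → match
9. '' → match
Total matched: 2

2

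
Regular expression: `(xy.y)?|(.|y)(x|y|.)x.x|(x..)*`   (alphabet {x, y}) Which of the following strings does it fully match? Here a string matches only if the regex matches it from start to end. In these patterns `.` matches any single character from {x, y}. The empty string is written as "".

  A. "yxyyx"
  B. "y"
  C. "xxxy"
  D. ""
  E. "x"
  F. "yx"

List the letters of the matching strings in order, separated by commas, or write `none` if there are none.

D

A → no match
B → no match
C → no match
D → match
E → no match
F → no match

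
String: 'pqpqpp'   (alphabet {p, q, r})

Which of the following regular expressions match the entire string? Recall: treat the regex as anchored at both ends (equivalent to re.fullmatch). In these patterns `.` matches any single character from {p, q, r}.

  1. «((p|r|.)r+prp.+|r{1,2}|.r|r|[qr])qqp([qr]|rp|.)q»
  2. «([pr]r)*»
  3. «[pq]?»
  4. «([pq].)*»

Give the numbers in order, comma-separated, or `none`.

1 → no match — must end with 'q'
2 → no match
3 → no match
4 → match

4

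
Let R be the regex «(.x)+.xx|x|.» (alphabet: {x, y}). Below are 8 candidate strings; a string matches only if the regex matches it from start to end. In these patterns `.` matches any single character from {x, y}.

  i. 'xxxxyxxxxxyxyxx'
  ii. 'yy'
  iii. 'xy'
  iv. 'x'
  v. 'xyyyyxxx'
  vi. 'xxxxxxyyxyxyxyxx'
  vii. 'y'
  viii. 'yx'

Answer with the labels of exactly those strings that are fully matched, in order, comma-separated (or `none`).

i, iv, vii

i → match
ii. 'yy' → no match
iii. 'xy' → no match
iv. 'x' → match
v. 'xyyyyxxx' → no match
vi → no match
vii. 'y' → match
viii. 'yx' → no match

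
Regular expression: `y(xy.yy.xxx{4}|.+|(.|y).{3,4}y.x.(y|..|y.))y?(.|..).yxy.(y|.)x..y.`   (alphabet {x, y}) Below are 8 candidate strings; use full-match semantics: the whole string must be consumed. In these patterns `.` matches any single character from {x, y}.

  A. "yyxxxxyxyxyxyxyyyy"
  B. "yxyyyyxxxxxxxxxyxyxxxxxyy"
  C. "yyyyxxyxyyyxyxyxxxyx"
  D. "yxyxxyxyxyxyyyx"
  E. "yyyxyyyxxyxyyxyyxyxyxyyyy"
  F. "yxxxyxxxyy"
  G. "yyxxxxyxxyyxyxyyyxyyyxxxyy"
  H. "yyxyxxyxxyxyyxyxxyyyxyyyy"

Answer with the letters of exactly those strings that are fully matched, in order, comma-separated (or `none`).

A, B, C, D, E, G

A → match
B → match
C → match
D → match
E → match
F → no match
G → match
H → no match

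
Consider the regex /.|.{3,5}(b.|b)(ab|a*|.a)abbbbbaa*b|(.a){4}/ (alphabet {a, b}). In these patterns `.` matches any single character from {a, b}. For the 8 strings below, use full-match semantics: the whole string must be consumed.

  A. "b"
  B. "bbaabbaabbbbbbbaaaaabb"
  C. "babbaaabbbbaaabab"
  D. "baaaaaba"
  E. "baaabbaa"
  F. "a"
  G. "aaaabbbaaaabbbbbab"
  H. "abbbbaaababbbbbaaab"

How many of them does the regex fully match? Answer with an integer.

4

A → match
B → no match
C → no match
D → match
E → no match
F → match
G → match
H → no match
Total matched: 4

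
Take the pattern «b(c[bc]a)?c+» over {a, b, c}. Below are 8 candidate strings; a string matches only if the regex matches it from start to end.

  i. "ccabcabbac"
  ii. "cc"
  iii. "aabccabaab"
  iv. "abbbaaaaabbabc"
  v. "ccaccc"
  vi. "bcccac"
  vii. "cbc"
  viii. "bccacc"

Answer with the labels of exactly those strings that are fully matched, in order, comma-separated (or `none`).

i → no match — must start with "b"
ii → no match — must start with "b"
iii → no match — must start with "b"
iv → no match — must start with "b"
v → no match — must start with "b"
vi → no match
vii → no match — must start with "b"
viii → match

viii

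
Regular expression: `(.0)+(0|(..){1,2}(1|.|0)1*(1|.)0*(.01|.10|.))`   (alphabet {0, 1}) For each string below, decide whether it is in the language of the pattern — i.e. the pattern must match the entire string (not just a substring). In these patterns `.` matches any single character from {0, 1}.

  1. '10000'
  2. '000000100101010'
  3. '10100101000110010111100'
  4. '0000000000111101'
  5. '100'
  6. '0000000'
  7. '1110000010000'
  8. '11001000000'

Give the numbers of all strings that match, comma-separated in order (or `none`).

1, 2, 4, 5, 6

1. '10000' → match
2 → match
3 → no match
4 → match
5. '100' → match
6. '0000000' → match
7 → no match
8. '11001000000' → no match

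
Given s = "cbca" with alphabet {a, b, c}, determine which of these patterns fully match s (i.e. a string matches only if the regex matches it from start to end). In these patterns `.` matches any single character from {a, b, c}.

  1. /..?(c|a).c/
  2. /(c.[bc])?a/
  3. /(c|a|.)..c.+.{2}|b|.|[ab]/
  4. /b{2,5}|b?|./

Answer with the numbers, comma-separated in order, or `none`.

1 → no match — must end with "c"
2 → match
3 → no match
4 → no match

2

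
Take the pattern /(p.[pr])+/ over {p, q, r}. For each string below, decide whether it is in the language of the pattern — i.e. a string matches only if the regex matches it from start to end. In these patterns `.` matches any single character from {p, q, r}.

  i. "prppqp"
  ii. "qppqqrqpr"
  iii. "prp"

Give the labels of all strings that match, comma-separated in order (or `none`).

i → match
ii → no match — must start with "p"
iii → match

i, iii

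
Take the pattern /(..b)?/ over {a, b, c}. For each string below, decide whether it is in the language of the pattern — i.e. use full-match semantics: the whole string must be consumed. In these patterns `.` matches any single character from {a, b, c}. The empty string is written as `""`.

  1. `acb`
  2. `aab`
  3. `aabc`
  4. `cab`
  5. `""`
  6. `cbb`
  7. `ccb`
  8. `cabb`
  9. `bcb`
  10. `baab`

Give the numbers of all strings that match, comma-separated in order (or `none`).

1, 2, 4, 5, 6, 7, 9

1 → match
2 → match
3 → no match
4 → match
5 → match
6 → match
7 → match
8 → no match
9 → match
10 → no match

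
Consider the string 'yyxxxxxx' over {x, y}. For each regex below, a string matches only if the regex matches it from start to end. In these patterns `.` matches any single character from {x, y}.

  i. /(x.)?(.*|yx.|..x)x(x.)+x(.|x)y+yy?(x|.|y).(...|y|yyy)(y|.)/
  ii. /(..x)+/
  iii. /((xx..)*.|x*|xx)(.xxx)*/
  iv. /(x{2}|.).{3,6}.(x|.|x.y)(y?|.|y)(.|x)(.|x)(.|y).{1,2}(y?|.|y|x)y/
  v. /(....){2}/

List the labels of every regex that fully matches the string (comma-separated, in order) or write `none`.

i → no match
ii → no match
iii → no match
iv → no match — must end with 'y'
v → match

v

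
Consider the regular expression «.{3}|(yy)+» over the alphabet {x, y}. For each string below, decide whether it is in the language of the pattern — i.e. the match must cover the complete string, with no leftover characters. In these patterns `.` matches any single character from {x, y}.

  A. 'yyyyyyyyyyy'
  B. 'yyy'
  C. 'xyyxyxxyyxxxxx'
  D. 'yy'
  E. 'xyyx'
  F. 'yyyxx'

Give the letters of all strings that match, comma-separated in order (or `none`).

B, D

A. 'yyyyyyyyyyy' → no match
B. 'yyy' → match
C → no match
D. 'yy' → match
E. 'xyyx' → no match
F. 'yyyxx' → no match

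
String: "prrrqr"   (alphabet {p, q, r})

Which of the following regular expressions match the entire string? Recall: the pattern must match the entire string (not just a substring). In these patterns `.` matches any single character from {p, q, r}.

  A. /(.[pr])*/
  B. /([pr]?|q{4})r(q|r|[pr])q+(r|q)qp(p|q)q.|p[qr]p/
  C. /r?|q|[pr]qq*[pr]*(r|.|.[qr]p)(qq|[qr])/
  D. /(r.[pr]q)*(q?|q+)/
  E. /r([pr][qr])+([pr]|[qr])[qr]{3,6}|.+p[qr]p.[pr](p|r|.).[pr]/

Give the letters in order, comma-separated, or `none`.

A → match
B → no match
C → no match
D → no match
E → no match

A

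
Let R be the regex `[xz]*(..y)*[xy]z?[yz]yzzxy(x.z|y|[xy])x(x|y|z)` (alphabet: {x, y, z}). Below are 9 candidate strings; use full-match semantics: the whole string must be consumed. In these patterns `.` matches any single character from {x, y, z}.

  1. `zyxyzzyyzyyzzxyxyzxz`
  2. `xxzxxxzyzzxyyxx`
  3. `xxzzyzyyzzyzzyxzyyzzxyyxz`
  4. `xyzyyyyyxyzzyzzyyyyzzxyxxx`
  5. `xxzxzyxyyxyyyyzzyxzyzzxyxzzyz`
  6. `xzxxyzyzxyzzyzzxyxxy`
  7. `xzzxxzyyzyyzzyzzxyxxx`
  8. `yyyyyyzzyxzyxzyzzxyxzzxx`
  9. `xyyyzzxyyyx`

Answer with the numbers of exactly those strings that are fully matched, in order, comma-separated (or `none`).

1, 2, 3, 4, 7, 8

1 → match
2 → match
3 → match
4 → match
5 → no match
6 → no match
7 → match
8 → match
9. `xyyyzzxyyyx` → no match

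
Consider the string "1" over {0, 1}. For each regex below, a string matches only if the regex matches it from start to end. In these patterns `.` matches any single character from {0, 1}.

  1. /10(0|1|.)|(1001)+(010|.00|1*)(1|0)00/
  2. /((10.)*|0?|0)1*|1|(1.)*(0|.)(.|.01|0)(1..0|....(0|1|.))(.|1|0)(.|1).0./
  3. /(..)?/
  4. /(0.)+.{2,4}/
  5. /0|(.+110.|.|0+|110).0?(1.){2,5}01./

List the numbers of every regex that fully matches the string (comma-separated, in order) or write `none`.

2

1 → no match
2 → match
3 → no match
4 → no match — must start with "0"
5 → no match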